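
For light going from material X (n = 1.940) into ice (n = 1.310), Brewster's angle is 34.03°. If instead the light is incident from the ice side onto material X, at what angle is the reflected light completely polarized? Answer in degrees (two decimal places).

Reversing the direction swaps n₁ and n₂, so tan θ_B' = 1/tan θ_B and θ_B' = 90° − θ_B.
Hence θ_B' = 90° − 34.03° = 55.97°.

θ_B' ≈ 55.97°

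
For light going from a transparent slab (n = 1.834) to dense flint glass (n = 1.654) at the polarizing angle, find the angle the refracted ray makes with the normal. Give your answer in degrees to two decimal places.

θ_t ≈ 47.95°

First find Brewster's angle: tan θ_B = 1.654/1.834 = 0.9019, giving θ_B = 42.05°.
The refracted ray is perpendicular to the reflected ray, so θ_t = 90° − θ_B = 47.95°.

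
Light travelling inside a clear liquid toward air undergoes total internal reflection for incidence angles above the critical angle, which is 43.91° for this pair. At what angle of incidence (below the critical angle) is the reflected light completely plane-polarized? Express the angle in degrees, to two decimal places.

n₂/n₁ = sin θ_c = sin 43.91° = 0.6935.
tan θ_B equals the same ratio, so θ_B = arctan(0.6935) = 34.74°.

θ_B ≈ 34.74°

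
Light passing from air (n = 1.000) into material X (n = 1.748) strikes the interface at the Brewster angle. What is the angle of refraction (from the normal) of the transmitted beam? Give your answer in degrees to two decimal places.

tan θ_B = n₂/n₁ = 1.748/1.000 = 1.7480, so θ_B = 60.23°.
At Brewster's angle the reflected and refracted rays are perpendicular, so θ_t = 90° − θ_B = 90° − 60.23° = 29.77°.

θ_t ≈ 29.77°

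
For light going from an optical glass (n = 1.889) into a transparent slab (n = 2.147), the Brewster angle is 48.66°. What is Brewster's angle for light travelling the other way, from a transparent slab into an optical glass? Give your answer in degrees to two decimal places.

tan θ_B' = n₁/n₂ = 1/tan θ_B, so θ_B' = 90° − θ_B.
θ_B' = 90° − 48.66° = 41.34°.

θ_B' ≈ 41.34°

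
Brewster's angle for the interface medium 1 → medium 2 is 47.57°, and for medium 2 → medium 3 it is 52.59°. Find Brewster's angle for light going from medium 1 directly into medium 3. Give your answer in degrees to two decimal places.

tan θ_B(1→2) = n₂/n₁ = tan 47.57° = 1.0940.
tan θ_B(2→3) = n₃/n₂ = tan 52.59° = 1.3075.
n₃/n₁ = 1.4304. Then tan θ_B(1→3) = n₃/n₁, so θ_B(1→3) = arctan(1.4304) = 55.04°.

θ_B ≈ 55.04°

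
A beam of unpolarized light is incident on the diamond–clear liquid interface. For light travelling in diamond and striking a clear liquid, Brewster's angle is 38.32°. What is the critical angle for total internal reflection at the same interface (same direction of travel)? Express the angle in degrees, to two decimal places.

tan θ_B = n₂/n₁ = tan 38.32° = 0.7903.
Total internal reflection: sin θ_c = n₂/n₁ = 0.7903.
θ_c = arcsin(0.7903) = 52.22°.

θ_c ≈ 52.22°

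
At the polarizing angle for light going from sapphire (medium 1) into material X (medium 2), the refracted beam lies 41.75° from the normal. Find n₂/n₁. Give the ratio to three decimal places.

At Brewster incidence θ_B = 90° − θ_t = 90° − 41.75° = 48.25°.
Then n₂/n₁ = tan θ_B = tan 48.25° = 1.120.

n₂/n₁ ≈ 1.120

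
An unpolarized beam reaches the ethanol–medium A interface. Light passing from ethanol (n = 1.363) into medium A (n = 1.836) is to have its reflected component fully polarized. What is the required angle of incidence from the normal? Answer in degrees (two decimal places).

tan θ_B = n₂/n₁ = 1.836/1.363 = 1.3470. Taking the arctangent, θ_B = 53.41°.

θ_B ≈ 53.41°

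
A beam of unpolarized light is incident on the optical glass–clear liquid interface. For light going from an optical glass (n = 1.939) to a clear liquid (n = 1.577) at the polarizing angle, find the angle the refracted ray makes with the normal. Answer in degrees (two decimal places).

First find Brewster's angle: tan θ_B = 1.577/1.939 = 0.8133, giving θ_B = 39.12°.
At Brewster's angle the reflected and refracted rays are perpendicular, so θ_t = 90° − θ_B = 90° − 39.12° = 50.88°.

θ_t ≈ 50.88°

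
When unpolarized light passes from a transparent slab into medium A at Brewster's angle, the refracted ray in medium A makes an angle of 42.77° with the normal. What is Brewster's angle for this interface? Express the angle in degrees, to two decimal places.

At Brewster's angle the reflected and refracted rays are perpendicular, so θ_B + θ_t = 90°.
θ_B = 90° − 42.77° = 47.23°.

θ_B ≈ 47.23°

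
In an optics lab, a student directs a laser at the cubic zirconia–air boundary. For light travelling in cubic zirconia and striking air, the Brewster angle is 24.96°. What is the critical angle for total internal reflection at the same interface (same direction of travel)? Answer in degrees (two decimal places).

From Brewster, n₂/n₁ = tan θ_B = tan 24.96° = 0.4655.
Then sin θ_c = n₂/n₁ = 0.4655, so θ_c = arcsin 0.4655 = 27.74°.

θ_c ≈ 27.74°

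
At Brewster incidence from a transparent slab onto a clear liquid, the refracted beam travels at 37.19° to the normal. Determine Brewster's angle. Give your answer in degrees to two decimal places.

Brewster's condition makes the reflected and refracted beams perpendicular: θ_B + θ_t = 90°.
So θ_B = 90° − θ_t = 90° − 37.19° = 52.81°.

θ_B ≈ 52.81°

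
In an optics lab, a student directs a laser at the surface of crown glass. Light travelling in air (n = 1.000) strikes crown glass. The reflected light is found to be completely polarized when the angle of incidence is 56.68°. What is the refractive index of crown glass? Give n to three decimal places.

n ≈ 1.521

Full polarization of the reflected beam means tan θ_B = n₂/n₁, where n₁ is the incident medium (air).
n₂ = n₁ tan θ_B = 1.000 × tan 56.68° = 1.521.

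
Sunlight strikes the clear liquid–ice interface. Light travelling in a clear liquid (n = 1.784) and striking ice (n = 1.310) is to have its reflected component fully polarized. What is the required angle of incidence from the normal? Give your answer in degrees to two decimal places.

At Brewster's angle the reflected and refracted rays are perpendicular, which with Snell's law gives tan θ_B = n₂/n₁.
tan θ_B = n₂/n₁ = 1.310/1.784 = 0.7343. Taking the arctangent, θ_B = 36.29°.

θ_B ≈ 36.29°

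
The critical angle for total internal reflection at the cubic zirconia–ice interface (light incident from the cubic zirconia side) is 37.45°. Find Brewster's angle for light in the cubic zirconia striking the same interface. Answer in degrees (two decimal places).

θ_B ≈ 31.30°

sin θ_c = n₂/n₁, so n₂/n₁ = sin 37.45° = 0.6081.
Brewster: tan θ_B = n₂/n₁ = 0.6081.
θ_B = arctan(0.6081) = 31.30°.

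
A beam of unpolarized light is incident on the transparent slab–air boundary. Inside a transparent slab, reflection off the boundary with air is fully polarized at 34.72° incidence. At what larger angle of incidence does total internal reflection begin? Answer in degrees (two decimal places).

θ_c ≈ 43.86°

From Brewster, n₂/n₁ = tan θ_B = tan 34.72° = 0.6929.
Then sin θ_c = n₂/n₁ = 0.6929, so θ_c = arcsin 0.6929 = 43.86°.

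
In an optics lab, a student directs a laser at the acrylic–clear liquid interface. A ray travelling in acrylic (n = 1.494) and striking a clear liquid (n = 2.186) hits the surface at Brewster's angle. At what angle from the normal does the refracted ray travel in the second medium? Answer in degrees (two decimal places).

θ_t ≈ 34.35°

First find Brewster's angle: tan θ_B = 2.186/1.494 = 1.4632, giving θ_B = 55.65°.
At Brewster's angle the reflected and refracted rays are perpendicular, so θ_t = 90° − θ_B = 90° − 55.65° = 34.35°.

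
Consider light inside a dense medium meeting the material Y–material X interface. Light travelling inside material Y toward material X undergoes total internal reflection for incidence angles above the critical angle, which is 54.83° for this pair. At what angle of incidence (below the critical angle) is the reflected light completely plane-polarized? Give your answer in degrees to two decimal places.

θ_B ≈ 39.26°

At the critical angle sin θ_c = n₂/n₁, giving n₂/n₁ = sin 54.83° = 0.8174.
Then tan θ_B = n₂/n₁ = 0.8174, so θ_B = arctan 0.8174 = 39.26°.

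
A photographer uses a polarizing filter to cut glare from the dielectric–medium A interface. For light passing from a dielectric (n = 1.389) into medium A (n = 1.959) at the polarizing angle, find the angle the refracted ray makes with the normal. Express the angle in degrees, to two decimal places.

θ_B = arctan(n₂/n₁) = arctan(1.959/1.389) = 54.66°.
The refracted ray is perpendicular to the reflected ray, so θ_t = 90° − θ_B = 35.34°.

θ_t ≈ 35.34°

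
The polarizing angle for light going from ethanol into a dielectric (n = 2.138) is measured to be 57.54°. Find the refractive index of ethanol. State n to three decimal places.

Full polarization of the reflected beam means tan θ_B = n₂/n₁, where n₁ is the incident medium (ethanol).
n₁ = n₂ / tan θ_B = 2.138 / tan 57.54° = 1.360.

n ≈ 1.360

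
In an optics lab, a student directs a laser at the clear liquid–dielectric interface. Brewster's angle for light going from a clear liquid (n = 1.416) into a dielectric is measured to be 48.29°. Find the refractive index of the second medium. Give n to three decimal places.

Full polarization of the reflected beam means tan θ_B = n₂/n₁, where n₁ is the incident medium (a clear liquid).
n₂ = n₁ tan θ_B = 1.416 × tan 48.29° = 1.589.

n ≈ 1.589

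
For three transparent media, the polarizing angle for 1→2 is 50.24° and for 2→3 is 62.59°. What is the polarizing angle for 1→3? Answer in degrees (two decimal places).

θ_B ≈ 66.66°

Each Brewster angle gives a ratio: n₂/n₁ = tan 50.24° = 1.2019, n₃/n₂ = tan 62.59° = 1.9284.
So n₃/n₁ = (n₂/n₁)(n₃/n₂) = 1.2019 × 1.9284 = 2.3178.
θ_B(1→3) = arctan(2.3178) = 66.66°.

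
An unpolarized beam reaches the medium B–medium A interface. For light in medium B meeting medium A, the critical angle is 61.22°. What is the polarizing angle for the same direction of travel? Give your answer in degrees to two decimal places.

θ_B ≈ 41.23°

sin θ_c = n₂/n₁, so n₂/n₁ = sin 61.22° = 0.8765.
Brewster: tan θ_B = n₂/n₁ = 0.8765.
θ_B = arctan(0.8765) = 41.23°.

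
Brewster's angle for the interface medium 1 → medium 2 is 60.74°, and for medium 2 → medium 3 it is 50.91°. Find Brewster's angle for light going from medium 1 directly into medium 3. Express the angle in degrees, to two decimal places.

θ_B ≈ 65.53°

n₂/n₁ = tan 60.74° = 1.7849 and n₃/n₂ = tan 50.91° = 1.2309.
n₃/n₁ = 2.1971. Then tan θ_B(1→3) = n₃/n₁, so θ_B(1→3) = arctan(2.1971) = 65.53°.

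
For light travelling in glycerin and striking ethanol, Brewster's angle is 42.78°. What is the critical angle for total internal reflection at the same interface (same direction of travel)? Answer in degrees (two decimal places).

n₂/n₁ = tan 42.78° = 0.9254; the critical angle satisfies sin θ_c = n₂/n₁.
θ_c = arcsin(0.9254) = 67.72°.

θ_c ≈ 67.72°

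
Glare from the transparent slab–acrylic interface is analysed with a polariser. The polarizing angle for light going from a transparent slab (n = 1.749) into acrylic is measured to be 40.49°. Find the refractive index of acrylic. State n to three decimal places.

n ≈ 1.493

Brewster's law: tan θ_B = n₂/n₁ (light incident in a transparent slab, refracted into acrylic).
n₂ = n₁ tan θ_B = 1.749 × tan 40.49° = 1.493.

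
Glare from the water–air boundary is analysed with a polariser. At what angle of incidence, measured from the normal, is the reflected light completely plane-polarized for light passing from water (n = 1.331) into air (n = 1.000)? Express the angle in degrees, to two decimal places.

θ_B ≈ 36.92°

Here n₂/n₁ = 1.000/1.331 = 0.7513, and Brewster's law gives tan θ_B = n₂/n₁. Taking the arctangent, θ_B = 36.92°.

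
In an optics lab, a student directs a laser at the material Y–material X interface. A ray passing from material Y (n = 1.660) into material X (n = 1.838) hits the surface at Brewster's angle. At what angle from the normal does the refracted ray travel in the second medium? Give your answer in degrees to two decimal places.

tan θ_B = n₂/n₁ = 1.838/1.660 = 1.1072, so θ_B = 47.91°.
The refracted ray is perpendicular to the reflected ray, so θ_t = 90° − θ_B = 42.09°.

θ_t ≈ 42.09°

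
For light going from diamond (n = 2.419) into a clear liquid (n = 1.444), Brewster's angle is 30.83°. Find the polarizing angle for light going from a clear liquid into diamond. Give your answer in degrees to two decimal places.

θ_B' ≈ 59.17°

tan θ_B' = n₁/n₂ = 1/tan θ_B, so θ_B' = 90° − θ_B.
θ_B' = 90° − 30.83° = 59.17°.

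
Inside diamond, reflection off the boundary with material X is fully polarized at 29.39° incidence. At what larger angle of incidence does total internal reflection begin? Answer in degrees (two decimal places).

n₂/n₁ = tan 29.39° = 0.5632; the critical angle satisfies sin θ_c = n₂/n₁.
θ_c = arcsin(0.5632) = 34.28°.

θ_c ≈ 34.28°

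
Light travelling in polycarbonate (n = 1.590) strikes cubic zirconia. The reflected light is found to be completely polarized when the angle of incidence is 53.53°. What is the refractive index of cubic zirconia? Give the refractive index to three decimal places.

At Brewster's angle, tan θ_B = n₂/n₁ with n₁ on the incident side (polycarbonate) and n₂ on the transmitted side (cubic zirconia).
n₂ = n₁ tan θ_B = 1.590 × tan 53.53° = 2.151.

n ≈ 2.151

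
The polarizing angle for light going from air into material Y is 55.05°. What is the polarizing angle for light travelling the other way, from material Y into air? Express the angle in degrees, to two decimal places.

The two Brewster angles are complementary: θ_B' = 90° − θ_B = 90° − 55.05° = 34.95°.

θ_B' ≈ 34.95°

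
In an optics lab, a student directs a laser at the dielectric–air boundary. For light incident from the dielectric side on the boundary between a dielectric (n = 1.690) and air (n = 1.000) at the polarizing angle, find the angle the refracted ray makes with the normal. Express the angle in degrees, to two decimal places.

tan θ_B = n₂/n₁ = 1.000/1.690 = 0.5917, so θ_B = 30.61°.
The refracted ray is perpendicular to the reflected ray, so θ_t = 90° − θ_B = 59.39°.

θ_t ≈ 59.39°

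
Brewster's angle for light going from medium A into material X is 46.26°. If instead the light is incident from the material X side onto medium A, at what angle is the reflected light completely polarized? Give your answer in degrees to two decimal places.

Reversing the direction swaps n₁ and n₂, so tan θ_B' = 1/tan θ_B and θ_B' = 90° − θ_B.
Hence θ_B' = 90° − 46.26° = 43.74°.

θ_B' ≈ 43.74°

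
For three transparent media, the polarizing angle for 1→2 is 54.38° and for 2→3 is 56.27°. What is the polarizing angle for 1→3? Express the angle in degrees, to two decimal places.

tan θ_B(1→2) = n₂/n₁ = tan 54.38° = 1.3958.
tan θ_B(2→3) = n₃/n₂ = tan 56.27° = 1.4977.
So n₃/n₁ = (n₂/n₁)(n₃/n₂) = 1.3958 × 1.4977 = 2.0905.
θ_B(1→3) = arctan(2.0905) = 64.44°.

θ_B ≈ 64.44°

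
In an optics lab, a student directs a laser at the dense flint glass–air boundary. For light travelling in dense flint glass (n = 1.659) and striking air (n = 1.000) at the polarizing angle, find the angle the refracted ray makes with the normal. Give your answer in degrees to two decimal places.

θ_t ≈ 58.92°

tan θ_B = n₂/n₁ = 1.000/1.659 = 0.6028, so θ_B = 31.08°.
Since θ_B + θ_t = 90° at Brewster incidence, θ_t = 90° − 31.08° = 58.92°.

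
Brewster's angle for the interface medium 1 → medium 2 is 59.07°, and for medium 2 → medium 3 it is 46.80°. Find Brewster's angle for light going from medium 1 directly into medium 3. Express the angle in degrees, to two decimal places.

n₂/n₁ = tan 59.07° = 1.6689 and n₃/n₂ = tan 46.80° = 1.0649.
Multiplying, n₃/n₁ = 1.6689 × 1.0649 = 1.7772, and θ_B(1→3) = arctan 1.7772 = 60.63°.

θ_B ≈ 60.63°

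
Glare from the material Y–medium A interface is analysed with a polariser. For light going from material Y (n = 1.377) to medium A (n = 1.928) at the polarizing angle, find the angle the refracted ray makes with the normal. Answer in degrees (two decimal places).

θ_t ≈ 35.53°

First find Brewster's angle: tan θ_B = 1.928/1.377 = 1.4001, giving θ_B = 54.47°.
At Brewster's angle the reflected and refracted rays are perpendicular, so θ_t = 90° − θ_B = 90° − 54.47° = 35.53°.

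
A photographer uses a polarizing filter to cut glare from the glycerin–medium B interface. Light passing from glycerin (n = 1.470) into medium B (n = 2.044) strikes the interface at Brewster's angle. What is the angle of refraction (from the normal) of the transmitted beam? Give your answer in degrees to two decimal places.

tan θ_B = n₂/n₁ = 2.044/1.470 = 1.3905, so θ_B = 54.28°.
Since θ_B + θ_t = 90° at Brewster incidence, θ_t = 90° − 54.28° = 35.72°.

θ_t ≈ 35.72°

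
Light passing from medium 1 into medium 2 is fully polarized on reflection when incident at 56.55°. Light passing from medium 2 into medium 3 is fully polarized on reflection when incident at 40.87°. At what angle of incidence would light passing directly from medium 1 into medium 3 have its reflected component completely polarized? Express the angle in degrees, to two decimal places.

θ_B ≈ 52.64°

Each Brewster angle gives a ratio: n₂/n₁ = tan 56.55° = 1.5137, n₃/n₂ = tan 40.87° = 0.8653.
n₃/n₁ = 1.3098. Then tan θ_B(1→3) = n₃/n₁, so θ_B(1→3) = arctan(1.3098) = 52.64°.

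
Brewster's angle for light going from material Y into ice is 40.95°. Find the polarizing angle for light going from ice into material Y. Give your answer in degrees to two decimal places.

Reversing the direction swaps n₁ and n₂, so tan θ_B' = 1/tan θ_B and θ_B' = 90° − θ_B.
Hence θ_B' = 90° − 40.95° = 49.05°.

θ_B' ≈ 49.05°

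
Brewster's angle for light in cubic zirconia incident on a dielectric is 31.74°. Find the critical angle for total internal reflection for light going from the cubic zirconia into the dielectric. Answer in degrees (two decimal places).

From Brewster, n₂/n₁ = tan θ_B = tan 31.74° = 0.6186.
Then sin θ_c = n₂/n₁ = 0.6186, so θ_c = arcsin 0.6186 = 38.21°.

θ_c ≈ 38.21°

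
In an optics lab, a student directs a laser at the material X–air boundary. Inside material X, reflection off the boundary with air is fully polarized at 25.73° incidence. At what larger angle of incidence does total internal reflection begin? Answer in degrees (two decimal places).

tan θ_B = n₂/n₁ = tan 25.73° = 0.4819.
Total internal reflection: sin θ_c = n₂/n₁ = 0.4819.
θ_c = arcsin(0.4819) = 28.81°.

θ_c ≈ 28.81°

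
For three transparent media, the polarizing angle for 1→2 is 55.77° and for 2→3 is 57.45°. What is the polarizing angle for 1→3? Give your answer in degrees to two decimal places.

θ_B ≈ 66.53°

Each Brewster angle gives a ratio: n₂/n₁ = tan 55.77° = 1.4698, n₃/n₂ = tan 57.45° = 1.5667.
So n₃/n₁ = (n₂/n₁)(n₃/n₂) = 1.4698 × 1.5667 = 2.3027.
θ_B(1→3) = arctan(2.3027) = 66.53°.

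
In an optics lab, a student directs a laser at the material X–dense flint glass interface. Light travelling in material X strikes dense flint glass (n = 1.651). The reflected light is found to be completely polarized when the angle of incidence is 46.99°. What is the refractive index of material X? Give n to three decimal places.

At the polarizing angle, tan θ_B = n₂/n₁ with n₁ on the incident side (material X) and n₂ on the transmitted side (dense flint glass).
n₁ = n₂ / tan θ_B = 1.651 / tan 46.99° = 1.540.

n ≈ 1.540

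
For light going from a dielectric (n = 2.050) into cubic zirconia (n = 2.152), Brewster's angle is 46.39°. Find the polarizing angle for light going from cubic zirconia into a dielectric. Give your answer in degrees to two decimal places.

θ_B' ≈ 43.61°

The two Brewster angles are complementary: θ_B' = 90° − θ_B = 90° − 46.39° = 43.61°.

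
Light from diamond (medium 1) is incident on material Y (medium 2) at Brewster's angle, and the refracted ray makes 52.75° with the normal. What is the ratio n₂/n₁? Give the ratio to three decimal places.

n₂/n₁ ≈ 0.760

θ_B + θ_t = 90°, so θ_B = 90° − 52.75° = 37.25°.
Then n₂/n₁ = tan θ_B = tan 37.25° = 0.760.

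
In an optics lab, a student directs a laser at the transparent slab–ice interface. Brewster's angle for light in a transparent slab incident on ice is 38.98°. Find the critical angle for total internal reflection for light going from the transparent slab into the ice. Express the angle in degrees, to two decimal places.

θ_c ≈ 54.02°

From Brewster, n₂/n₁ = tan θ_B = tan 38.98° = 0.8092.
Then sin θ_c = n₂/n₁ = 0.8092, so θ_c = arcsin 0.8092 = 54.02°.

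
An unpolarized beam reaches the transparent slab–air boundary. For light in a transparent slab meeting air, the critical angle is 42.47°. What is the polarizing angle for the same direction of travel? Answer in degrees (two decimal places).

θ_B ≈ 34.03°

n₂/n₁ = sin θ_c = sin 42.47° = 0.6752.
tan θ_B equals the same ratio, so θ_B = arctan(0.6752) = 34.03°.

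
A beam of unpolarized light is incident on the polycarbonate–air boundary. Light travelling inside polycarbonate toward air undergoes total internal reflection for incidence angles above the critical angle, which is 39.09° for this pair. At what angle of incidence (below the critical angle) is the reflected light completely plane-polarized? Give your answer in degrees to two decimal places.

At the critical angle sin θ_c = n₂/n₁, giving n₂/n₁ = sin 39.09° = 0.6305.
Then tan θ_B = n₂/n₁ = 0.6305, so θ_B = arctan 0.6305 = 32.23°.

θ_B ≈ 32.23°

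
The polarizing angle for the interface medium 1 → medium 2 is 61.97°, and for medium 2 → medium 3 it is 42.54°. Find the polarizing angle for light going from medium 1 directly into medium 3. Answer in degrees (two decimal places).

θ_B ≈ 59.88°

Each Brewster angle gives a ratio: n₂/n₁ = tan 61.97° = 1.8784, n₃/n₂ = tan 42.54° = 0.9176.
n₃/n₁ = 1.7236. Then tan θ_B(1→3) = n₃/n₁, so θ_B(1→3) = arctan(1.7236) = 59.88°.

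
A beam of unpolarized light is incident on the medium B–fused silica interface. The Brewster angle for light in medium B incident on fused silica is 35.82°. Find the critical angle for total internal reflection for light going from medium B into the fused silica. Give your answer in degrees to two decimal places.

θ_c ≈ 46.20°

tan θ_B = n₂/n₁ = tan 35.82° = 0.7218.
Total internal reflection: sin θ_c = n₂/n₁ = 0.7218.
θ_c = arcsin(0.7218) = 46.20°.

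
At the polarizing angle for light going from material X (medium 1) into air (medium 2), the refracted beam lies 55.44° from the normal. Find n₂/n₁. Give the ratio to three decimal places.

At Brewster incidence θ_B = 90° − θ_t = 90° − 55.44° = 34.56°.
Then n₂/n₁ = tan θ_B = tan 34.56° = 0.689.

n₂/n₁ ≈ 0.689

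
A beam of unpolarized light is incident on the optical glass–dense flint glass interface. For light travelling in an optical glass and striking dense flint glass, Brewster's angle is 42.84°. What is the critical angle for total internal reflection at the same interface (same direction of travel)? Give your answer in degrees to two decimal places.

n₂/n₁ = tan 42.84° = 0.9273; the critical angle satisfies sin θ_c = n₂/n₁.
θ_c = arcsin(0.9273) = 68.02°.

θ_c ≈ 68.02°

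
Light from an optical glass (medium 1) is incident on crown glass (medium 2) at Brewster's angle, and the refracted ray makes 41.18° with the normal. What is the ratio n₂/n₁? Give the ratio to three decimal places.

n₂/n₁ ≈ 1.143

θ_B + θ_t = 90°, so θ_B = 90° − 41.18° = 48.82°.
tan θ_B = n₂/n₁, so n₂/n₁ = tan 48.82° = 1.143.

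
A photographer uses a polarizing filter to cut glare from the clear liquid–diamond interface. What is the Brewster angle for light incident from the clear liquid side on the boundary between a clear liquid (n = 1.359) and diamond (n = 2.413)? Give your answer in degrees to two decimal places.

Brewster's condition: tan θ_B = n₂/n₁ = 2.413/1.359 = 1.7756.
So θ_B = arctan 1.7756 = 60.61°.

θ_B ≈ 60.61°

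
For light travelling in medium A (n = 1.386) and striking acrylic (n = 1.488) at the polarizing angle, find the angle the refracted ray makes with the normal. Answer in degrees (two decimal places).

First find Brewster's angle: tan θ_B = 1.488/1.386 = 1.0736, giving θ_B = 47.03°.
The refracted ray is perpendicular to the reflected ray, so θ_t = 90° − θ_B = 42.97°.

θ_t ≈ 42.97°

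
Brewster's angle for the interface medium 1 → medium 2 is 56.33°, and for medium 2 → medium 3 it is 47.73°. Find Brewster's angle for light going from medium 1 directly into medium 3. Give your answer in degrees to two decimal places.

θ_B ≈ 58.80°

n₂/n₁ = tan 56.33° = 1.5011 and n₃/n₂ = tan 47.73° = 1.1001.
n₃/n₁ = 1.6515. Then tan θ_B(1→3) = n₃/n₁, so θ_B(1→3) = arctan(1.6515) = 58.80°.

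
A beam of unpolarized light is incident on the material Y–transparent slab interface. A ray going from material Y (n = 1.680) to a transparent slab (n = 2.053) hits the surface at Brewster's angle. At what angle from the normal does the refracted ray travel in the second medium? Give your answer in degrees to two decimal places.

First find Brewster's angle: tan θ_B = 2.053/1.680 = 1.2220, giving θ_B = 50.71°.
The refracted ray is perpendicular to the reflected ray, so θ_t = 90° − θ_B = 39.29°.

θ_t ≈ 39.29°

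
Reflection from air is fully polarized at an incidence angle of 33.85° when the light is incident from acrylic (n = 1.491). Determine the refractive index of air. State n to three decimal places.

At the Brewster angle, tan θ_B = n₂/n₁ with n₁ on the incident side (acrylic) and n₂ on the transmitted side (air).
n₂ = n₁ tan θ_B = 1.491 × tan 33.85° = 1.000.

n ≈ 1.000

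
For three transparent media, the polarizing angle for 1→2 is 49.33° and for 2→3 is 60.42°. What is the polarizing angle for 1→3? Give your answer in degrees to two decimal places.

tan θ_B(1→2) = n₂/n₁ = tan 49.33° = 1.1638.
tan θ_B(2→3) = n₃/n₂ = tan 60.42° = 1.7617.
So n₃/n₁ = (n₂/n₁)(n₃/n₂) = 1.1638 × 1.7617 = 2.0504.
θ_B(1→3) = arctan(2.0504) = 64.00°.

θ_B ≈ 64.00°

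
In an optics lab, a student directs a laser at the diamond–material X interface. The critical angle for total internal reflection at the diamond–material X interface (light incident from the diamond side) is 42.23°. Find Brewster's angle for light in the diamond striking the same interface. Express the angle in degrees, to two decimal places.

θ_B ≈ 33.91°

sin θ_c = n₂/n₁, so n₂/n₁ = sin 42.23° = 0.6721.
Brewster: tan θ_B = n₂/n₁ = 0.6721.
θ_B = arctan(0.6721) = 33.91°.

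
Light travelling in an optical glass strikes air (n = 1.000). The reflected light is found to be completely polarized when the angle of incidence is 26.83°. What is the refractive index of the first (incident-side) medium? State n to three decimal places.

n ≈ 1.977

Brewster's law: tan θ_B = n₂/n₁ (light incident in an optical glass, refracted into air).
n₁ = n₂ / tan θ_B = 1.000 / tan 26.83° = 1.977.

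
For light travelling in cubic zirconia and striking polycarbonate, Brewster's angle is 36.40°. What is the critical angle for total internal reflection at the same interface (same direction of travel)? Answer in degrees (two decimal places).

θ_c ≈ 47.50°

tan θ_B = n₂/n₁ = tan 36.40° = 0.7373.
Total internal reflection: sin θ_c = n₂/n₁ = 0.7373.
θ_c = arcsin(0.7373) = 47.50°.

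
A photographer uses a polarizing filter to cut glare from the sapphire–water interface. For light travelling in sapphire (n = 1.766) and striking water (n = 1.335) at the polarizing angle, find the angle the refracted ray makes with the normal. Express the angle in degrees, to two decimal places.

First find Brewster's angle: tan θ_B = 1.335/1.766 = 0.7559, giving θ_B = 37.09°.
At Brewster's angle the reflected and refracted rays are perpendicular, so θ_t = 90° − θ_B = 90° − 37.09° = 52.91°.

θ_t ≈ 52.91°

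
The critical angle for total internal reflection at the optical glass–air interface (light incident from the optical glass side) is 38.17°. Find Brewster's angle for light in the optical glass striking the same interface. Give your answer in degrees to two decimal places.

At the critical angle sin θ_c = n₂/n₁, giving n₂/n₁ = sin 38.17° = 0.6180.
Then tan θ_B = n₂/n₁ = 0.6180, so θ_B = arctan 0.6180 = 31.72°.

θ_B ≈ 31.72°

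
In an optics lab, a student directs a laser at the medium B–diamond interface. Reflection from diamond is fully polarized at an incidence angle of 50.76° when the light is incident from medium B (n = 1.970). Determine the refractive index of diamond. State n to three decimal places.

n ≈ 2.412

Full polarization of the reflected beam means tan θ_B = n₂/n₁, where n₁ is the incident medium (medium B).
n₂ = n₁ tan θ_B = 1.970 × tan 50.76° = 2.412.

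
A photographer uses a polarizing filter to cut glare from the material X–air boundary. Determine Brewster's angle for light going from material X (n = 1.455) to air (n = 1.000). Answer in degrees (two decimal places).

θ_B ≈ 34.50°

tan θ_B = n₂/n₁ = 1.000/1.455 = 0.6873. Taking the arctangent, θ_B = 34.50°.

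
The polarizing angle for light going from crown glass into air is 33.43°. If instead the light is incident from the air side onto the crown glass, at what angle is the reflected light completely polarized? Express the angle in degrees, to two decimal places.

Reversing the direction swaps n₁ and n₂, so tan θ_B' = 1/tan θ_B and θ_B' = 90° − θ_B.
Hence θ_B' = 90° − 33.43° = 56.57°.

θ_B' ≈ 56.57°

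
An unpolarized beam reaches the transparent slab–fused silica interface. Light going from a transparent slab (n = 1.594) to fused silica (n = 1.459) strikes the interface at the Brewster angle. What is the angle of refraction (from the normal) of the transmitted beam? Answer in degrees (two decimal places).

tan θ_B = n₂/n₁ = 1.459/1.594 = 0.9153, so θ_B = 42.47°.
At Brewster's angle the reflected and refracted rays are perpendicular, so θ_t = 90° − θ_B = 90° − 42.47° = 47.53°.

θ_t ≈ 47.53°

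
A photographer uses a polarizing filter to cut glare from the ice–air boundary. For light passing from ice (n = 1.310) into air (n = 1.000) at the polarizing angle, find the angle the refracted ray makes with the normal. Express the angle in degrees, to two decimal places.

tan θ_B = n₂/n₁ = 1.000/1.310 = 0.7634, so θ_B = 37.36°.
At Brewster's angle the reflected and refracted rays are perpendicular, so θ_t = 90° − θ_B = 90° − 37.36° = 52.64°.

θ_t ≈ 52.64°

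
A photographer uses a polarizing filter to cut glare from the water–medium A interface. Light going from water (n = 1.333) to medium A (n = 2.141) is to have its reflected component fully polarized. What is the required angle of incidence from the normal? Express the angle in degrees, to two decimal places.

θ_B ≈ 58.09°

At Brewster's angle the reflected and refracted rays are perpendicular, which with Snell's law gives tan θ_B = n₂/n₁.
Here n₂/n₁ = 2.141/1.333 = 1.6062, and Brewster's law gives tan θ_B = n₂/n₁.
So θ_B = arctan 1.6062 = 58.09°.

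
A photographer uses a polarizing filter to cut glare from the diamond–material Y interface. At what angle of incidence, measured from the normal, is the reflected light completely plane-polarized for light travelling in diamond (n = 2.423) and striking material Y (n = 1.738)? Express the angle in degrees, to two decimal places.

Here n₂/n₁ = 1.738/2.423 = 0.7173, and Brewster's law gives tan θ_B = n₂/n₁. Taking the arctangent, θ_B = 35.65°.

θ_B ≈ 35.65°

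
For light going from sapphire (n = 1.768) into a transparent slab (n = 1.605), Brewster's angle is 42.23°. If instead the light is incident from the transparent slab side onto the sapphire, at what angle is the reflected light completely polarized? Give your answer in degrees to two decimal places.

θ_B' ≈ 47.77°

The two Brewster angles are complementary: θ_B' = 90° − θ_B = 90° − 42.23° = 47.77°.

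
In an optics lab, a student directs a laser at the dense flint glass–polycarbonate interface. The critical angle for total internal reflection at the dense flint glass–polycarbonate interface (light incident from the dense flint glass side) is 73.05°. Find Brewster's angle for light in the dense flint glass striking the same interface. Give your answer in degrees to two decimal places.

θ_B ≈ 43.73°

n₂/n₁ = sin θ_c = sin 73.05° = 0.9566.
tan θ_B equals the same ratio, so θ_B = arctan(0.9566) = 43.73°.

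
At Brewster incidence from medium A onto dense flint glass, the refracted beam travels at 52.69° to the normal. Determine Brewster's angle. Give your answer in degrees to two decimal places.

θ_B ≈ 37.31°

Since the reflected and refracted rays are at right angles at the polarizing angle, θ_B + θ_t = 90°.
θ_B = 90° − 52.69° = 37.31°.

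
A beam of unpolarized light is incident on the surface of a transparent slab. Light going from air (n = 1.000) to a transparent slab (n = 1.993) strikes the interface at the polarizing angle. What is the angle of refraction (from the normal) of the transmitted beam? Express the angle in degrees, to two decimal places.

θ_t ≈ 26.65°

First find Brewster's angle: tan θ_B = 1.993/1.000 = 1.9930, giving θ_B = 63.35°.
Since θ_B + θ_t = 90° at Brewster incidence, θ_t = 90° − 63.35° = 26.65°.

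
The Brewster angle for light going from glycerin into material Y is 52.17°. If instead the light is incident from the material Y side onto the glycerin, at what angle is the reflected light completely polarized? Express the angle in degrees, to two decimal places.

Reversing the direction swaps n₁ and n₂, so tan θ_B' = 1/tan θ_B and θ_B' = 90° − θ_B.
Hence θ_B' = 90° − 52.17° = 37.83°.

θ_B' ≈ 37.83°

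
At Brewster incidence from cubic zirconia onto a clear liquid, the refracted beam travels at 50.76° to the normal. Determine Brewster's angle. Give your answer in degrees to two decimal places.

Since the reflected and refracted rays are at right angles at the polarizing angle, θ_B + θ_t = 90°.
θ_B = 90° − 50.76° = 39.24°.

θ_B ≈ 39.24°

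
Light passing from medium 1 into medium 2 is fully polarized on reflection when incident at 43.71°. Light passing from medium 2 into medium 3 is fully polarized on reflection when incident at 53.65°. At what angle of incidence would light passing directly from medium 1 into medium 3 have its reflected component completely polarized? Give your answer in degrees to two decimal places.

Each Brewster angle gives a ratio: n₂/n₁ = tan 43.71° = 0.9560, n₃/n₂ = tan 53.65° = 1.3588.
Multiplying, n₃/n₁ = 0.9560 × 1.3588 = 1.2990, and θ_B(1→3) = arctan 1.2990 = 52.41°.

θ_B ≈ 52.41°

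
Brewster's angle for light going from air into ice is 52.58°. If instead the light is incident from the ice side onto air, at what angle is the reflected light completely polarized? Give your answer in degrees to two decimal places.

θ_B' ≈ 37.42°

The two Brewster angles are complementary: θ_B' = 90° − θ_B = 90° − 52.58° = 37.42°.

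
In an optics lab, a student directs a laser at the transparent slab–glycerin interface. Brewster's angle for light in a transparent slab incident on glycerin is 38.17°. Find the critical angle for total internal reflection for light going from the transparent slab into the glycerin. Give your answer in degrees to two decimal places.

n₂/n₁ = tan 38.17° = 0.7861; the critical angle satisfies sin θ_c = n₂/n₁.
θ_c = arcsin(0.7861) = 51.82°.

θ_c ≈ 51.82°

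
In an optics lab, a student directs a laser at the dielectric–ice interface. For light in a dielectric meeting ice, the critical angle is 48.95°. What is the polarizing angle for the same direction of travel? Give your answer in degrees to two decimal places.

n₂/n₁ = sin θ_c = sin 48.95° = 0.7541.
tan θ_B equals the same ratio, so θ_B = arctan(0.7541) = 37.02°.

θ_B ≈ 37.02°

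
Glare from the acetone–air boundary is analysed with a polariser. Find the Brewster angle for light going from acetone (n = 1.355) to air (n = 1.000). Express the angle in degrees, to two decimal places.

The reflected p-component vanishes when tan θ_B = n₂/n₁.
Here n₂/n₁ = 1.000/1.355 = 0.7380, and Brewster's law gives tan θ_B = n₂/n₁.
θ_B = arctan(0.7380) = 36.43°.

θ_B ≈ 36.43°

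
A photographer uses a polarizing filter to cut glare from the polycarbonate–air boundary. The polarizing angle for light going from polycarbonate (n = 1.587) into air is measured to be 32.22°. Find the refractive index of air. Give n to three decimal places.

Full polarization of the reflected beam means tan θ_B = n₂/n₁, where n₁ is the incident medium (polycarbonate).
n₂ = n₁ tan θ_B = 1.587 × tan 32.22° = 1.000.

n ≈ 1.000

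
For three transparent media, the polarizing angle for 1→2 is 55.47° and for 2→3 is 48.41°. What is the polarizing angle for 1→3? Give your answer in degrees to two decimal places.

θ_B ≈ 58.59°

n₂/n₁ = tan 55.47° = 1.4534 and n₃/n₂ = tan 48.41° = 1.1267.
So n₃/n₁ = (n₂/n₁)(n₃/n₂) = 1.4534 × 1.1267 = 1.6376.
θ_B(1→3) = arctan(1.6376) = 58.59°.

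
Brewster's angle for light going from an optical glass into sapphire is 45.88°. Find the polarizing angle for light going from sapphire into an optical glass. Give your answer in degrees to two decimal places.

The two Brewster angles are complementary: θ_B' = 90° − θ_B = 90° − 45.88° = 44.12°.

θ_B' ≈ 44.12°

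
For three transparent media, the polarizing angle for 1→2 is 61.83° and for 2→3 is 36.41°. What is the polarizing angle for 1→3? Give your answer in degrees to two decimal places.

θ_B ≈ 54.02°

Each Brewster angle gives a ratio: n₂/n₁ = tan 61.83° = 1.8673, n₃/n₂ = tan 36.41° = 0.7375.
n₃/n₁ = 1.3772. Then tan θ_B(1→3) = n₃/n₁, so θ_B(1→3) = arctan(1.3772) = 54.02°.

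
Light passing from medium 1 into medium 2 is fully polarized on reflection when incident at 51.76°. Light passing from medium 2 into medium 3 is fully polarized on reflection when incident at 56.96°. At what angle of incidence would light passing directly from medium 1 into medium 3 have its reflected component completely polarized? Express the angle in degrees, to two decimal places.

θ_B ≈ 62.86°

tan θ_B(1→2) = n₂/n₁ = tan 51.76° = 1.2689.
tan θ_B(2→3) = n₃/n₂ = tan 56.96° = 1.5375.
n₃/n₁ = 1.9510. Then tan θ_B(1→3) = n₃/n₁, so θ_B(1→3) = arctan(1.9510) = 62.86°.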